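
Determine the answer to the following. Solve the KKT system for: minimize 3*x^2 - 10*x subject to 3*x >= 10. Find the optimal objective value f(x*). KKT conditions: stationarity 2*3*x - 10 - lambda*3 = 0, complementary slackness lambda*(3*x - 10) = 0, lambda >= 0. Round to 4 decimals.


Step 1: Try lambda = 0 (constraint inactive).
x_unc = 10/(2*3) = 1.6667
Check: 3*1.6667 = 5.0001 < 10 -- violated!
Step 2: Constraint must be active: 3*x = 10
x* = 10/3 = 3.3333 (rounded; the exact value 10/3 is used below)
lambda = (2*3*(10/3) - 10)/3 = 3.3333
Step 3: Compute optimal value.
f(x*) = 3*(10/3)^2 - 10*(10/3) = 0.0


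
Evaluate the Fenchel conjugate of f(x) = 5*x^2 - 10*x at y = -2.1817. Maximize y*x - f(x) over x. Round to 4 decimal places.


f*(y) = sup_x {y*x - a*x^2 - b*x} = sup_x {(y-b)*x - a*x^2}
FOC: (y - b) - 2a*x = 0 => x* = (y - b)/(2a)
x* = (-2.1817 + 10)/(2*5) = 0.7818
f*(-2.1817) = (y-b)^2/(4a) = (-2.1817 + 10)^2/(4*5)
= 61.1258/20 = 3.0563


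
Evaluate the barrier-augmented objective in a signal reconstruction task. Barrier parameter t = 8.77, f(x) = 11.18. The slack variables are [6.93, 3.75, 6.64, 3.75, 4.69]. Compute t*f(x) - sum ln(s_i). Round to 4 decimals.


Step 1: Compute log-barrier.
ln values: [1.9359, 1.3218, 1.8931, 1.3218, 1.5454]
phi = -(1.9359 + 1.3218 + 1.8931 + 1.3218 + 1.5454) = -8.0179
Step 2: Compute augmented objective.
t*f(x) = 8.77*11.18 = 98.0486
Total = 98.0486 - 8.0179 = 90.0307


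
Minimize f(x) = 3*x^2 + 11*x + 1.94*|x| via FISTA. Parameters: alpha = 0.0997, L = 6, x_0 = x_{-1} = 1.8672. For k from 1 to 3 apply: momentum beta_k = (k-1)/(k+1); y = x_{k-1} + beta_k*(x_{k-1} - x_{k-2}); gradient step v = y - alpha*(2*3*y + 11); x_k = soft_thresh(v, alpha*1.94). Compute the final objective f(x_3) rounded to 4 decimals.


FISTA on f(x) = 3*x^2 + 11*x + 1.94*|x|
L = 6, alpha = 0.0997
Iteration 1: beta = 0.0, y = 1.8672 + 0.0*(1.8672 - 1.8672) = 1.8672
  grad(y) = 22.2032, v = y - alpha*grad = -0.3465
  prox(v) = soft_thresh(-0.3465, 0.1934) = -0.153
Iteration 2: beta = 0.3333, y = -0.153 + 0.3333*(-0.153 - 1.8672) = -0.8265
  grad(y) = 6.0413, v = y - alpha*grad = -1.4288
  prox(v) = soft_thresh(-1.4288, 0.1934) = -1.2354
Iteration 3: beta = 0.5, y = -1.2354 + 0.5*(-1.2354 + 0.153) = -1.7765
  grad(y) = 0.341, v = y - alpha*grad = -1.8105
  prox(v) = soft_thresh(-1.8105, 0.1934) = -1.6171
f(x_3) = 3*(-1.6171)^2 + 11*(-1.6171) + 1.94*|-1.6171| = -6.8059


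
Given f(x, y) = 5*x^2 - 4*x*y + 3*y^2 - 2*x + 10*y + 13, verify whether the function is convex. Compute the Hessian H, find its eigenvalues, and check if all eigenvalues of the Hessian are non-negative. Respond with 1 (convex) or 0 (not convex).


The Hessian of f(x,y) = 5*x^2 - 4*x*y + 3*y^2 - 2*x + 10*y + 13 is:
H = [[10, -4], [-4, 6]]
Trace = 10 + 6 = 16
Determinant = 10*6 - (-4)^2 = 44
Discriminant = (16)^2 - 4*44 = 80.0
Eigenvalues: lambda_1 = 3.5279, lambda_2 = 12.4721
The function is convex.

1


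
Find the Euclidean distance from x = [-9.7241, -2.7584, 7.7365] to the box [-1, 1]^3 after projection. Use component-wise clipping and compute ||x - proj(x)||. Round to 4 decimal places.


Project each component onto [-1, 1].
clip(-9.7241) = -1.0, clip(-2.7584) = -1.0, clip(7.7365) = 1.0
Projection = [-1.0, -1.0, 1.0]
Squared diffs: [76.1099, 3.092, 45.3804]
Distance = sqrt(124.5823) = 11.1616


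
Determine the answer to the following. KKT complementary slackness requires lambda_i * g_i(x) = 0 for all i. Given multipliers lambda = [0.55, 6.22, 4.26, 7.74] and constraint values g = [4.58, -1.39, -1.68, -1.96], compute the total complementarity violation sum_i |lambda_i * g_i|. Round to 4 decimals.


KKT complementary slackness check:
lambda_1 * g_1 = 0.55 * 4.58 = 2.519
lambda_2 * g_2 = 6.22 * -1.39 = -8.6458
lambda_3 * g_3 = 4.26 * -1.68 = -7.1568
lambda_4 * g_4 = 7.74 * -1.96 = -15.1704
Total violation = 2.519 + 8.6458 + 7.1568 + 15.1704 = 33.492


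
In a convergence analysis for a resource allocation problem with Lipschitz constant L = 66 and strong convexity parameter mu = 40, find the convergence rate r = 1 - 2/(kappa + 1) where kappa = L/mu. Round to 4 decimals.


Step 1: Compute the condition number.
kappa = L/mu = 66/40 = 1.65
Step 2: Compute the convergence rate.
r = 1 - 2/(kappa + 1) = 1 - 2*mu/(L + mu) = (L - mu)/(L + mu) = 26/106 = 0.2453


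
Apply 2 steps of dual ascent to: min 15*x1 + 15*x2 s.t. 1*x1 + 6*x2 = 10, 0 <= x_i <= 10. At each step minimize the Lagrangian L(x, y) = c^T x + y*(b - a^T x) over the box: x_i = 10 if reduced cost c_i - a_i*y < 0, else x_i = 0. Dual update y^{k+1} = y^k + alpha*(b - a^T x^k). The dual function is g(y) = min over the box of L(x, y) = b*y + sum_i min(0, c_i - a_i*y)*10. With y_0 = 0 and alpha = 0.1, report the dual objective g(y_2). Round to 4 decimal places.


Dual ascent for LP: min 15*x1 + 15*x2, 1*x1 + 6*x2 = 10, 0 <= x_i <= 10
Step 1: y^k = 0.0, reduced costs: (15.0, 15.0)
  x^k = (0.0, 0.0), subgradient = b - a^T x = 10.0
  y^{k+1} = 0.0 + 0.1*10.0 = 1.0
Step 2: y^k = 1.0, reduced costs: (14.0, 9.0)
  x^k = (0.0, 0.0), subgradient = b - a^T x = 10.0
  y^{k+1} = 1.0 + 0.1*10.0 = 2.0
Dual objective at y_2 = 2.0: reduced costs (13.0, 3.0), box minimizer x = (0.0, 0.0)
g(y_2) = b*y + (c1 - a1*y)*x1 + (c2 - a2*y)*x2 = 10*2.0 + 13.0*0.0 + 3.0*0.0 = 20.0 + 0.0 + 0.0 = 20.0


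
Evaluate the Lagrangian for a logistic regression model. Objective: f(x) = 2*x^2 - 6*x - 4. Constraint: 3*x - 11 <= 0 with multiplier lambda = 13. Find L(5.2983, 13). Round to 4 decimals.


Step 1: Evaluate f(x).
f(5.2983) = 2*5.2983^2 - 6*5.2983 - 4 = 20.3542
Step 2: Evaluate g(x).
g(5.2983) = 3*5.2983 - 11 = 4.8949
Step 3: Compute Lagrangian.
L = 20.3542 + 13*4.8949 = 83.9879


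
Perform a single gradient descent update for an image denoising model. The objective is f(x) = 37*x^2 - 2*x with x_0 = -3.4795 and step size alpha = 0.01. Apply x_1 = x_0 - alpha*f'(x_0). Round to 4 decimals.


We compute the gradient at x_0 and apply the update.
f'(x) = 74*x - 2
f'(-3.4795) = 74*-3.4795 - 2 = -259.483
x_1 = -3.4795 - 0.01*-259.483 = -0.8847


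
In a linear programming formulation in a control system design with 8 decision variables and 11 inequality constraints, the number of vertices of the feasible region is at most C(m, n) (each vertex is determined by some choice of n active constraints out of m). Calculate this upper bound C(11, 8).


Each vertex corresponds to some choice of n active constraints out of m, so the number of vertices is at most C(m, n) = m! / (n!(m-n)!).
m = 11, n = 8
Numerator: 11 * 10 * 9 * 8 * 7 * 6 * 5 * 4
Denominator: 8! = 40320
C(11, 8) = 165


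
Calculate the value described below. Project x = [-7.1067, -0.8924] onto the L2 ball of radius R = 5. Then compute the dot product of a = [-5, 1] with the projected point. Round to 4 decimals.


Step 1: Compute ||x|| (intermediates to 6 decimals).
||x|| = sqrt((-7.1067)^2 + (-0.8924)^2) = 7.162511
Step 2: Project.
Since ||x|| > R, scale = R/||x|| = 5/7.162511 = 0.698079, proj(x) = scale * x
proj(x) = [-4.961038, -0.622966]
Step 3: Dot product.
a^T * proj(x) = -5*(-4.961038) + 1*(-0.622966) = 24.1822


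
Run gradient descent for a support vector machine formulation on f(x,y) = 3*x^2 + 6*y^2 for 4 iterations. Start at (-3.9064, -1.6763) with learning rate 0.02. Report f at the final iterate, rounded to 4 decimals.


Gradient descent on f(x,y) = 3*x^2 + 6*y^2.
Starting point: (-3.9064, -1.6763), alpha = 0.02
Step 1: grad_x = 2*3*-3.9064 = -23.4384, grad_y = 2*6*-1.6763 = -20.1156
  x_1 = -3.9064 - 0.02*-23.4384 = -3.4376
  y_1 = -1.6763 - 0.02*-20.1156 = -1.274
Step 2: grad_x = 2*3*-3.4376 = -20.6258, grad_y = 2*6*-1.274 = -15.2879
  x_2 = -3.4376 - 0.02*-20.6258 = -3.0251
  y_2 = -1.274 - 0.02*-15.2879 = -0.9682
Step 3: grad_x = 2*3*-3.0251 = -18.1507, grad_y = 2*6*-0.9682 = -11.6188
  x_3 = -3.0251 - 0.02*-18.1507 = -2.6621
  y_3 = -0.9682 - 0.02*-11.6188 = -0.7359
Step 4: grad_x = 2*3*-2.6621 = -15.9726, grad_y = 2*6*-0.7359 = -8.8303
  x_4 = -2.6621 - 0.02*-15.9726 = -2.3426
  y_4 = -0.7359 - 0.02*-8.8303 = -0.5593
f(-2.3426, -0.5593) = 3*(-2.3426)^2 + 6*(-0.5593)^2 = 18.3406


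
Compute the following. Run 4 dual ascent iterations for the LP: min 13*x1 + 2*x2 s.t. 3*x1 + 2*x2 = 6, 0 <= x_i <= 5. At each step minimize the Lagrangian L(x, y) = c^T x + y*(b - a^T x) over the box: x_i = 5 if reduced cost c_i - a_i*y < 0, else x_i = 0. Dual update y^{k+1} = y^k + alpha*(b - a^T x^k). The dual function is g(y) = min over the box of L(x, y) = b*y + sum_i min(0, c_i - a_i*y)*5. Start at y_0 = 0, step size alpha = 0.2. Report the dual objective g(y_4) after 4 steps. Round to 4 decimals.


Dual ascent for LP: min 13*x1 + 2*x2, 3*x1 + 2*x2 = 6, 0 <= x_i <= 5
Step 1: y^k = 0.0, reduced costs: (13.0, 2.0)
  x^k = (0.0, 0.0), subgradient = b - a^T x = 6.0
  y^{k+1} = 0.0 + 0.2*6.0 = 1.2
Step 2: y^k = 1.2, reduced costs: (9.4, -0.4)
  x^k = (0.0, 5.0), subgradient = b - a^T x = -4.0
  y^{k+1} = 1.2 + 0.2*-4.0 = 0.4
Step 3: y^k = 0.4, reduced costs: (11.8, 1.2)
  x^k = (0.0, 0.0), subgradient = b - a^T x = 6.0
  y^{k+1} = 0.4 + 0.2*6.0 = 1.6
Step 4: y^k = 1.6, reduced costs: (8.2, -1.2)
  x^k = (0.0, 5.0), subgradient = b - a^T x = -4.0
  y^{k+1} = 1.6 + 0.2*-4.0 = 0.8
Dual objective at y_4 = 0.8: reduced costs (10.6, 0.4), box minimizer x = (0.0, 0.0)
g(y_4) = b*y + (c1 - a1*y)*x1 + (c2 - a2*y)*x2 = 6*0.8 + 10.6*0.0 + 0.4*0.0 = 4.8 + 0.0 + 0.0 = 4.8


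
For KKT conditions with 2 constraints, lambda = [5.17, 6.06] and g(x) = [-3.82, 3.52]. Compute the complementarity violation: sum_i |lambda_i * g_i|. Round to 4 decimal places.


KKT complementary slackness check:
lambda_1 * g_1 = 5.17 * -3.82 = -19.7494
lambda_2 * g_2 = 6.06 * 3.52 = 21.3312
Total violation = 19.7494 + 21.3312 = 41.0806


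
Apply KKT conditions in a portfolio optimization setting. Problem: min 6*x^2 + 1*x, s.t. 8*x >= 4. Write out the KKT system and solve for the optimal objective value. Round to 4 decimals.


Step 1: Try lambda = 0 (constraint inactive).
x_unc = -1/(2*6) = -0.0833
Check: 8*-0.0833 = -0.6664 < 4 -- violated!
Step 2: Constraint must be active: 8*x = 4
x* = 4/8 = 0.5
lambda = (2*6*0.5 + 1)/8 = 0.875
Step 3: Compute optimal value.
f(x*) = 6*0.5^2 + 1*0.5 = 2.0


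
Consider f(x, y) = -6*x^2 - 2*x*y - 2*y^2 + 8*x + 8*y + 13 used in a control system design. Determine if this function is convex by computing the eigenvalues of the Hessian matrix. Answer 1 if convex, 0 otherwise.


The Hessian of f(x,y) = -6*x^2 - 2*x*y - 2*y^2 + 8*x + 8*y + 13 is:
H = [[-12, -2], [-2, -4]]
Trace = -12 - 4 = -16
Determinant = -12*-4 - (-2)^2 = 44
Discriminant = (-16)^2 - 4*44 = 80.0
Eigenvalues: lambda_1 = -12.4721, lambda_2 = -3.5279
The function is not convex.

0


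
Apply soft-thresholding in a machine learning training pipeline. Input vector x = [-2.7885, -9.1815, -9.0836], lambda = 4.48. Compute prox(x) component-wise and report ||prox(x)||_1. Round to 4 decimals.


Soft-thresholding with lambda = 4.48:
prox(-2.7885) = sign(-2.7885)*max(|-2.7885| - 4.48, 0) = 0.0
prox(-9.1815) = sign(-9.1815)*max(|-9.1815| - 4.48, 0) = -4.7015
prox(-9.0836) = sign(-9.0836)*max(|-9.0836| - 4.48, 0) = -4.6036
prox(x) = [0.0, -4.7015, -4.6036]
||prox(x)||_1 = 0.0 + 4.7015 + 4.6036 = 9.3051


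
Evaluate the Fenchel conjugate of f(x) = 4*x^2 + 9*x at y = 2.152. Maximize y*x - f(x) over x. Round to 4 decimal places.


f*(y) = sup_x {y*x - a*x^2 - b*x} = sup_x {(y-b)*x - a*x^2}
FOC: (y - b) - 2a*x = 0 => x* = (y - b)/(2a)
x* = (2.152 - 9)/(2*4) = -0.856
f*(2.152) = (y-b)^2/(4a) = (2.152 - 9)^2/(4*4)
= 46.8951/16 = 2.9309


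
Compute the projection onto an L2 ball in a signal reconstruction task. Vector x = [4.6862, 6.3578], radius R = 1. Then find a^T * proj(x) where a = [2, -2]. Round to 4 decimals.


Step 1: Compute ||x|| (intermediates to 6 decimals).
||x|| = sqrt(4.6862^2 + 6.3578^2) = 7.898233
Step 2: Project.
Since ||x|| > R, scale = R/||x|| = 1/7.898233 = 0.126611, proj(x) = scale * x
proj(x) = [0.593324, 0.804967]
Step 3: Dot product.
a^T * proj(x) = 2*0.593324 - 2*0.804967 = -0.4233


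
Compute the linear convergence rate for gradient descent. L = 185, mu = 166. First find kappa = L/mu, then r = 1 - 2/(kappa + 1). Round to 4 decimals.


Step 1: Compute the condition number.
kappa = L/mu = 185/166 = 1.1145
Step 2: Compute the convergence rate.
r = 1 - 2/(kappa + 1) = 1 - 2*mu/(L + mu) = (L - mu)/(L + mu) = 19/351 = 0.0541


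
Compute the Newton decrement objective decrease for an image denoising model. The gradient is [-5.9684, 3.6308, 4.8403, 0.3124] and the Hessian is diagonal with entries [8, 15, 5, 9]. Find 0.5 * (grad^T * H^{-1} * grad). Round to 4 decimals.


Step 1: H is diagonal, so H^(-1) * g = [-0.7461, 0.2421, 0.9681, 0.0347].
Step 2: g^T H^(-1) g = sum_i g_i^2 / H_ii
  = (-5.9684)^2/8 + (3.6308)^2/15 + (4.8403)^2/5 + (0.3124)^2/9
  = 4.4527 + 0.8788 + 4.6857 + 0.0108 = 10.0281
Step 3: Objective decrease = 0.5 * g^T H^(-1) g = 5.0141


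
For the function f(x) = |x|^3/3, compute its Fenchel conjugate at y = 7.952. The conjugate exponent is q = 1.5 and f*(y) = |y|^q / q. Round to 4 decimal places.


The conjugate exponent q satisfies 1/p + 1/q = 1.
p = 3, so q = 3/(3 - 1) = 1.5
|y|^q = 7.952^1.5 = 22.4241
f*(7.952) = 22.4241 / 1.5 = 14.9494


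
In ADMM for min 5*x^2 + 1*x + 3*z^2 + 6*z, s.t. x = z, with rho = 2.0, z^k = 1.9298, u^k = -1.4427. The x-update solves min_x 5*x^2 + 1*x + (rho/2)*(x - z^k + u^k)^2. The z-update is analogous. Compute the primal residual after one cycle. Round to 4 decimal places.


ADMM iteration with rho = 2.0, z^k = 1.9298, u^k = -1.4427
Step 1: x-update.
Minimize 5*x^2 + 1*x + (2.0/2)*(x - 1.9298 - 1.4427)^2
FOC: (2*5 + 2.0)*x = -1 + 2.0*(1.9298 + 1.4427)
x^{k+1} = 0.4788
Step 2: z-update.
Minimize 3*z^2 + 6*z + (2.0/2)*(0.4788 - z - 1.4427)^2
FOC: (2*3 + 2.0)*z = -6 + 2.0*(0.4788 - 1.4427)
z^{k+1} = -0.991
Step 3: u-update.
u^{k+1} = -1.4427 + 0.4788 + 0.991 = 0.027
Step 4: Primal residual = |0.4788 + 0.991| = 1.4697


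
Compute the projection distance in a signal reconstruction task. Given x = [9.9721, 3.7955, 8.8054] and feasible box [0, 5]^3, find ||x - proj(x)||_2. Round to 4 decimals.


Project each component onto [0, 5].
clip(9.9721) = 5.0, clip(3.7955) = 3.7955, clip(8.8054) = 5.0
Projection = [5.0, 3.7955, 5.0]
Squared diffs: [24.7218, 0.0, 14.4811]
Distance = sqrt(39.2029) = 6.2612


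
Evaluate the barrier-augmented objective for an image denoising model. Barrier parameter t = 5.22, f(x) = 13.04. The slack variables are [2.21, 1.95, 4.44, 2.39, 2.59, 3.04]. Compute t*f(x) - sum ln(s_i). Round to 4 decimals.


Step 1: Compute log-barrier.
ln values: [0.793, 0.6678, 1.4907, 0.8713, 0.9517, 1.1119]
phi = -(0.793 + 0.6678 + 1.4907 + 0.8713 + 0.9517 + 1.1119) = -5.8863
Step 2: Compute augmented objective.
t*f(x) = 5.22*13.04 = 68.0688
Total = 68.0688 - 5.8863 = 62.1825


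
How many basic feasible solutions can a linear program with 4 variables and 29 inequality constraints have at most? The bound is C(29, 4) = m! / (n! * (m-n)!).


Each vertex corresponds to some choice of n active constraints out of m, so the number of vertices is at most C(m, n) = m! / (n!(m-n)!).
m = 29, n = 4
Numerator: 29 * 28 * 27 * 26
Denominator: 4! = 24
C(29, 4) = 23751


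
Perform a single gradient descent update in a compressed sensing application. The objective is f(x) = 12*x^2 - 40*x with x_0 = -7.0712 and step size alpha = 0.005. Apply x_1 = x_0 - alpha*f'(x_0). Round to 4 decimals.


We compute the gradient at x_0 and apply the update.
f'(x) = 24*x - 40
f'(-7.0712) = 24*-7.0712 - 40 = -209.7088
x_1 = -7.0712 - 0.005*-209.7088 = -6.0227


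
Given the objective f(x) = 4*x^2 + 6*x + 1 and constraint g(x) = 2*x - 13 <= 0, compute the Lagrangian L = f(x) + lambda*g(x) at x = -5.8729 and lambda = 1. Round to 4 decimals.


Step 1: Evaluate f(x).
f(-5.8729) = 4*(-5.8729)^2 + 6*(-5.8729) + 1 = 103.7264
Step 2: Evaluate g(x).
g(-5.8729) = 2*-5.8729 - 13 = -24.7458
Step 3: Compute Lagrangian.
L = 103.7264 + 1*-24.7458 = 78.9806


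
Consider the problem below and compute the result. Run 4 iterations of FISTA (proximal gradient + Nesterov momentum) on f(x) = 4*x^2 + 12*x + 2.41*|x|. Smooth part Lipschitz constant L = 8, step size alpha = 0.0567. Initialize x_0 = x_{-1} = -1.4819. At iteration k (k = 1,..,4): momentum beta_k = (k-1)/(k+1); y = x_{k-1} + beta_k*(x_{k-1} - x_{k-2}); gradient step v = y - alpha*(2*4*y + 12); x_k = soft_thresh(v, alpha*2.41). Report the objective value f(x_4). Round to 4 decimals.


FISTA on f(x) = 4*x^2 + 12*x + 2.41*|x|
L = 8, alpha = 0.0567
Iteration 1: beta = 0.0, y = -1.4819 + 0.0*(-1.4819 + 1.4819) = -1.4819
  grad(y) = 0.1448, v = y - alpha*grad = -1.4901
  prox(v) = soft_thresh(-1.4901, 0.1366) = -1.3535
Iteration 2: beta = 0.3333, y = -1.3535 + 0.3333*(-1.3535 + 1.4819) = -1.3107
  grad(y) = 1.5148, v = y - alpha*grad = -1.3965
  prox(v) = soft_thresh(-1.3965, 0.1366) = -1.2599
Iteration 3: beta = 0.5, y = -1.2599 + 0.5*(-1.2599 + 1.3535) = -1.2131
  grad(y) = 2.2951, v = y - alpha*grad = -1.3432
  prox(v) = soft_thresh(-1.3432, 0.1366) = -1.2066
Iteration 4: beta = 0.6, y = -1.2066 + 0.6*(-1.2066 + 1.2599) = -1.1746
  grad(y) = 2.6031, v = y - alpha*grad = -1.3222
  prox(v) = soft_thresh(-1.3222, 0.1366) = -1.1856
f(x_4) = 4*(-1.1856)^2 + 12*(-1.1856) + 2.41*|-1.1856| = -5.7473


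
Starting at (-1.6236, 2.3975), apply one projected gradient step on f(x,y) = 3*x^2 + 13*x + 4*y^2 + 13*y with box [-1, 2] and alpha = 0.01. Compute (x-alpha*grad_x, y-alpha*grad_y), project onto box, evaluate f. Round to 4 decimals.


Step 1: Compute gradient at (-1.6236, 2.3975).
grad_x = 2*3*-1.6236 + 13 = 3.2584
grad_y = 2*4*2.3975 + 13 = 32.18
Step 2: Gradient step.
x_raw = -1.6236 - 0.01*3.2584 = -1.6562
y_raw = 2.3975 - 0.01*32.18 = 2.0757
Step 3: Project onto [-1, 2].
x_proj = clip(-1.6562) = -1.0
y_proj = clip(2.0757) = 2.0
Step 4: Evaluate f.
f(-1.0, 2.0) = 32.0


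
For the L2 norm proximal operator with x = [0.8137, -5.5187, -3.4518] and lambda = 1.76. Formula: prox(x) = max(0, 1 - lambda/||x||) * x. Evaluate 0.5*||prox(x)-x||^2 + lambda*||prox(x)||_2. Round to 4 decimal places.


Step 1: Compute ||x||.
||x|| = 6.56
Step 2: Compute scaling factor.
scale = max(0, 1 - 1.76/6.56) = 0.7317
Step 3: prox(x) = [0.5954, -4.0381, -2.5257]
||prox(x)|| = 4.8
Step 4: Proximal objective.
0.5*||prox-x||^2 = 1.5488
lambda*||prox|| = 8.448
Total = 9.9967


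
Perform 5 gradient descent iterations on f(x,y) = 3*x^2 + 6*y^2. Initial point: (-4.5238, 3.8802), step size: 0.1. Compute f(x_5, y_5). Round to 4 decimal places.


Gradient descent on f(x,y) = 3*x^2 + 6*y^2.
Starting point: (-4.5238, 3.8802), alpha = 0.1
Step 1: grad_x = 2*3*-4.5238 = -27.1428, grad_y = 2*6*3.8802 = 46.5624
  x_1 = -4.5238 - 0.1*-27.1428 = -1.8095
  y_1 = 3.8802 - 0.1*46.5624 = -0.776
Step 2: grad_x = 2*3*-1.8095 = -10.8571, grad_y = 2*6*-0.776 = -9.3125
  x_2 = -1.8095 - 0.1*-10.8571 = -0.7238
  y_2 = -0.776 - 0.1*-9.3125 = 0.1552
Step 3: grad_x = 2*3*-0.7238 = -4.3428, grad_y = 2*6*0.1552 = 1.8625
  x_3 = -0.7238 - 0.1*-4.3428 = -0.2895
  y_3 = 0.1552 - 0.1*1.8625 = -0.031
Step 4: grad_x = 2*3*-0.2895 = -1.7371, grad_y = 2*6*-0.031 = -0.3725
  x_4 = -0.2895 - 0.1*-1.7371 = -0.1158
  y_4 = -0.031 - 0.1*-0.3725 = 0.0062
Step 5: grad_x = 2*3*-0.1158 = -0.6949, grad_y = 2*6*0.0062 = 0.0745
  x_5 = -0.1158 - 0.1*-0.6949 = -0.0463
  y_5 = 0.0062 - 0.1*0.0745 = -0.0012
f(-0.0463, -0.0012) = 3*(-0.0463)^2 + 6*(-0.0012)^2 = 0.0064


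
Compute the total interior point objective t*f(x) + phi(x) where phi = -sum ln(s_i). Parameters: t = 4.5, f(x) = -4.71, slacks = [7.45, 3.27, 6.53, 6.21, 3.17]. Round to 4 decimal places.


Step 1: Compute log-barrier.
ln values: [2.0082, 1.1848, 1.8764, 1.8262, 1.1537]
phi = -(2.0082 + 1.1848 + 1.8764 + 1.8262 + 1.1537) = -8.0493
Step 2: Compute augmented objective.
t*f(x) = 4.5*-4.71 = -21.195
Total = -21.195 - 8.0493 = -29.2443


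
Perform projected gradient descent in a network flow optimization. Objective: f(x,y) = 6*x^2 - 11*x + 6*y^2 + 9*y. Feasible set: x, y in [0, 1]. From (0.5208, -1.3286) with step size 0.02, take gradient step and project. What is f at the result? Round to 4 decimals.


Step 1: Compute gradient at (0.5208, -1.3286).
grad_x = 2*6*0.5208 - 11 = -4.7504
grad_y = 2*6*-1.3286 + 9 = -6.9432
Step 2: Gradient step.
x_raw = 0.5208 - 0.02*-4.7504 = 0.6158
y_raw = -1.3286 - 0.02*-6.9432 = -1.1897
Step 3: Project onto [0, 1].
x_proj = clip(0.6158) = 0.6158
y_proj = clip(-1.1897) = 0.0
Step 4: Evaluate f.
f(0.6158, 0.0) = -4.4986


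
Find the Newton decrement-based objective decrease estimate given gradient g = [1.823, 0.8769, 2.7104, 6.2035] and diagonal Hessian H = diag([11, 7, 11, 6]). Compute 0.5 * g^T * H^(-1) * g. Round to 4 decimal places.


Step 1: H is diagonal, so H^(-1) * g = [0.1657, 0.1253, 0.2464, 1.0339].
Step 2: g^T H^(-1) g = sum_i g_i^2 / H_ii
  = (1.823)^2/11 + (0.8769)^2/7 + (2.7104)^2/11 + (6.2035)^2/6
  = 0.3021 + 0.1099 + 0.6678 + 6.4139 = 7.4937
Step 3: Objective decrease = 0.5 * g^T H^(-1) g = 3.7469


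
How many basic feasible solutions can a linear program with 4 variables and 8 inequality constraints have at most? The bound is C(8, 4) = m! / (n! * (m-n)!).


Each vertex corresponds to some choice of n active constraints out of m, so the number of vertices is at most C(m, n) = m! / (n!(m-n)!).
m = 8, n = 4
Numerator: 8 * 7 * 6 * 5
Denominator: 4! = 24
C(8, 4) = 70


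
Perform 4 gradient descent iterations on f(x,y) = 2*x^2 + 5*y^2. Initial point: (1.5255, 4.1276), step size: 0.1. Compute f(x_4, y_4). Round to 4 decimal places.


Gradient descent on f(x,y) = 2*x^2 + 5*y^2.
Starting point: (1.5255, 4.1276), alpha = 0.1
Step 1: grad_x = 2*2*1.5255 = 6.102, grad_y = 2*5*4.1276 = 41.276
  x_1 = 1.5255 - 0.1*6.102 = 0.9153
  y_1 = 4.1276 - 0.1*41.276 = 0.0
Step 2: grad_x = 2*2*0.9153 = 3.6612, grad_y = 2*5*0.0 = 0.0
  x_2 = 0.9153 - 0.1*3.6612 = 0.5492
  y_2 = 0.0 - 0.1*0.0 = 0.0
Step 3: grad_x = 2*2*0.5492 = 2.1967, grad_y = 2*5*0.0 = 0.0
  x_3 = 0.5492 - 0.1*2.1967 = 0.3295
  y_3 = 0.0 - 0.1*0.0 = 0.0
Step 4: grad_x = 2*2*0.3295 = 1.318, grad_y = 2*5*0.0 = 0.0
  x_4 = 0.3295 - 0.1*1.318 = 0.1977
  y_4 = 0.0 - 0.1*0.0 = 0.0
f(0.1977, 0.0) = 2*0.1977^2 + 5*0.0^2 = 0.0782


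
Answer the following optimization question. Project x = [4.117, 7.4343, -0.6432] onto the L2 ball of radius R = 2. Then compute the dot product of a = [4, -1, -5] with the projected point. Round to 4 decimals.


Step 1: Compute ||x|| (intermediates to 6 decimals).
||x|| = sqrt(4.117^2 + 7.4343^2 + (-0.6432)^2) = 8.522453
Step 2: Project.
Since ||x|| > R, scale = R/||x|| = 2/8.522453 = 0.234674, proj(x) = scale * x
proj(x) = [0.966153, 1.744637, -0.150942]
Step 3: Dot product.
a^T * proj(x) = 4*0.966153 - 1*1.744637 - 5*(-0.150942) = 2.8747


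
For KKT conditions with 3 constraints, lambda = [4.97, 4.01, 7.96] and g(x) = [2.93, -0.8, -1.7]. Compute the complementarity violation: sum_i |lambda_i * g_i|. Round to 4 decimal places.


KKT complementary slackness check:
lambda_1 * g_1 = 4.97 * 2.93 = 14.5621
lambda_2 * g_2 = 4.01 * -0.8 = -3.208
lambda_3 * g_3 = 7.96 * -1.7 = -13.532
Total violation = 14.5621 + 3.208 + 13.532 = 31.3021


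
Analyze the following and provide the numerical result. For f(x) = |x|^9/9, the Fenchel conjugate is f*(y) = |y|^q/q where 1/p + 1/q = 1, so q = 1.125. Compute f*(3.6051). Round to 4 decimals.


The conjugate exponent q satisfies 1/p + 1/q = 1.
p = 9, so q = 9/(9 - 1) = 1.125
|y|^q = 3.6051^1.125 = 4.2319
f*(3.6051) = 4.2319 / 1.125 = 3.7617


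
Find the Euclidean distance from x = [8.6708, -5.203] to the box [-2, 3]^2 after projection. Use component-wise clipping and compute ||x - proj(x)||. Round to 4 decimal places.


Project each component onto [-2, 3].
clip(8.6708) = 3.0, clip(-5.203) = -2.0
Projection = [3.0, -2.0]
Squared diffs: [32.158, 10.2592]
Distance = sqrt(42.4172) = 6.5128


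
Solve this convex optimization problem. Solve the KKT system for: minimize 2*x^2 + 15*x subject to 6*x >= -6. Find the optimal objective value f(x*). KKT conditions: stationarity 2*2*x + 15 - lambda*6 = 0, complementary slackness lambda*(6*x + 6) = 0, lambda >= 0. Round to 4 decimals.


Step 1: Try lambda = 0 (constraint inactive).
x_unc = -15/(2*2) = -3.75
Check: 6*-3.75 = -22.5 < -6 -- violated!
Step 2: Constraint must be active: 6*x = -6
x* = -6/6 = -1.0
lambda = (2*2*(-1.0) + 15)/6 = 1.8333
Step 3: Compute optimal value.
f(x*) = 2*(-1.0)^2 + 15*(-1.0) = -13.0


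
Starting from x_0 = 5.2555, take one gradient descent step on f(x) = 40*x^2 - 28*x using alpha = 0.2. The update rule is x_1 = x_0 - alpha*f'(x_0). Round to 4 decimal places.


We compute the gradient at x_0 and apply the update.
f'(x) = 80*x - 28
f'(5.2555) = 80*5.2555 - 28 = 392.44
x_1 = 5.2555 - 0.2*392.44 = -73.2325


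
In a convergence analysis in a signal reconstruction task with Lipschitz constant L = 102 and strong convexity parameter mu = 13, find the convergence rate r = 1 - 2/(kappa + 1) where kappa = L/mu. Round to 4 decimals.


Step 1: Compute the condition number.
kappa = L/mu = 102/13 = 7.8462
Step 2: Compute the convergence rate.
r = 1 - 2/(kappa + 1) = 1 - 2*mu/(L + mu) = (L - mu)/(L + mu) = 89/115 = 0.7739


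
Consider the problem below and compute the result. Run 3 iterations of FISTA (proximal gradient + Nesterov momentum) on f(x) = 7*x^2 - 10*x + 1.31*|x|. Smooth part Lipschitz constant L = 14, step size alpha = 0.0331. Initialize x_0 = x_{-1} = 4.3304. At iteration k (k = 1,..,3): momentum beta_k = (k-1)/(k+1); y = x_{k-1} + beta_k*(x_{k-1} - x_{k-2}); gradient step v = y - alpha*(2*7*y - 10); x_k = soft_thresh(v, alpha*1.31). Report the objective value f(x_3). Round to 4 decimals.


FISTA on f(x) = 7*x^2 - 10*x + 1.31*|x|
L = 14, alpha = 0.0331
Iteration 1: beta = 0.0, y = 4.3304 + 0.0*(4.3304 - 4.3304) = 4.3304
  grad(y) = 50.6256, v = y - alpha*grad = 2.6547
  prox(v) = soft_thresh(2.6547, 0.0434) = 2.6113
Iteration 2: beta = 0.3333, y = 2.6113 + 0.3333*(2.6113 - 4.3304) = 2.0383
  grad(y) = 18.5363, v = y - alpha*grad = 1.4248
  prox(v) = soft_thresh(1.4248, 0.0434) = 1.3814
Iteration 3: beta = 0.5, y = 1.3814 + 0.5*(1.3814 - 2.6113) = 0.7664
  grad(y) = 0.73, v = y - alpha*grad = 0.7423
  prox(v) = soft_thresh(0.7423, 0.0434) = 0.6989
f(x_3) = 7*0.6989^2 - 10*0.6989 + 1.31*|0.6989| = -2.6542


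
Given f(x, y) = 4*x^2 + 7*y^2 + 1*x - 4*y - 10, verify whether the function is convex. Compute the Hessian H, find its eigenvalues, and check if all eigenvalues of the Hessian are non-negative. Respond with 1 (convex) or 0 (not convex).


The Hessian of f(x,y) = 4*x^2 + 7*y^2 + 1*x - 4*y - 10 is:
H = [[8, 0], [0, 14]]
Trace = 8 + 14 = 22
Determinant = 8*14 - (0)^2 = 112
Discriminant = (22)^2 - 4*112 = 36.0
Eigenvalues: lambda_1 = 8.0, lambda_2 = 14.0
The function is convex.

1


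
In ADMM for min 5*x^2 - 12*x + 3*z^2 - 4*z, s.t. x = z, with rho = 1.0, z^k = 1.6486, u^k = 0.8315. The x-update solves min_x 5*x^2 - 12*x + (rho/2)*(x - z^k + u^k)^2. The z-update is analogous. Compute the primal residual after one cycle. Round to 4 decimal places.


ADMM iteration with rho = 1.0, z^k = 1.6486, u^k = 0.8315
Step 1: x-update.
Minimize 5*x^2 - 12*x + (1.0/2)*(x - 1.6486 + 0.8315)^2
FOC: (2*5 + 1.0)*x = 12 + 1.0*(1.6486 - 0.8315)
x^{k+1} = 1.1652
Step 2: z-update.
Minimize 3*z^2 - 4*z + (1.0/2)*(1.1652 - z + 0.8315)^2
FOC: (2*3 + 1.0)*z = 4 + 1.0*(1.1652 + 0.8315)
z^{k+1} = 0.8567
Step 3: u-update.
u^{k+1} = 0.8315 + 1.1652 - 0.8567 = 1.14
Step 4: Primal residual = |1.1652 - 0.8567| = 0.3085


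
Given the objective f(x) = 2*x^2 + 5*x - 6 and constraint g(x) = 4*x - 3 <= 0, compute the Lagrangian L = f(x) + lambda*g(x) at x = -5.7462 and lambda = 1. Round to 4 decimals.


Step 1: Evaluate f(x).
f(-5.7462) = 2*(-5.7462)^2 + 5*(-5.7462) - 6 = 31.3066
Step 2: Evaluate g(x).
g(-5.7462) = 4*-5.7462 - 3 = -25.9848
Step 3: Compute Lagrangian.
L = 31.3066 + 1*-25.9848 = 5.3218


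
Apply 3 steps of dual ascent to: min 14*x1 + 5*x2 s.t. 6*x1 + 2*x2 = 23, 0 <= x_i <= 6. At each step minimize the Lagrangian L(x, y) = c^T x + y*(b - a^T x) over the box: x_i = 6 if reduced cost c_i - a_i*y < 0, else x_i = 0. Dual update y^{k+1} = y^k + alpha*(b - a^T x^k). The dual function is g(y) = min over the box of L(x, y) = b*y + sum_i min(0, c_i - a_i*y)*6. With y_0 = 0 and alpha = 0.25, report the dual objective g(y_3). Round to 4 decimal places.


Dual ascent for LP: min 14*x1 + 5*x2, 6*x1 + 2*x2 = 23, 0 <= x_i <= 6
Step 1: y^k = 0.0, reduced costs: (14.0, 5.0)
  x^k = (0.0, 0.0), subgradient = b - a^T x = 23.0
  y^{k+1} = 0.0 + 0.25*23.0 = 5.75
Step 2: y^k = 5.75, reduced costs: (-20.5, -6.5)
  x^k = (6.0, 6.0), subgradient = b - a^T x = -25.0
  y^{k+1} = 5.75 + 0.25*-25.0 = -0.5
Step 3: y^k = -0.5, reduced costs: (17.0, 6.0)
  x^k = (0.0, 0.0), subgradient = b - a^T x = 23.0
  y^{k+1} = -0.5 + 0.25*23.0 = 5.25
Dual objective at y_3 = 5.25: reduced costs (-17.5, -5.5), box minimizer x = (6.0, 6.0)
g(y_3) = b*y + (c1 - a1*y)*x1 + (c2 - a2*y)*x2 = 23*5.25 + (-17.5)*6.0 + (-5.5)*6.0 = 120.75 - 105.0 - 33.0 = -17.25


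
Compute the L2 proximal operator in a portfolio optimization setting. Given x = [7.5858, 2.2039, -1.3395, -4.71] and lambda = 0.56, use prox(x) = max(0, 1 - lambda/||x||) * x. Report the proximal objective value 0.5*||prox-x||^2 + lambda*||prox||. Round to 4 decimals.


Step 1: Compute ||x||.
||x|| = 9.2941
Step 2: Compute scaling factor.
scale = max(0, 1 - 0.56/9.2941) = 0.9397
Step 3: prox(x) = [7.1287, 2.0711, -1.2588, -4.4262]
||prox(x)|| = 8.7341
Step 4: Proximal objective.
0.5*||prox-x||^2 = 0.1568
lambda*||prox|| = 4.8911
Total = 5.0479


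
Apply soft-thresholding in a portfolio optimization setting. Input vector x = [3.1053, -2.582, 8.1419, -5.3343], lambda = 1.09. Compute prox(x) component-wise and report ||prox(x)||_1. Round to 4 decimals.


Soft-thresholding with lambda = 1.09:
prox(3.1053) = sign(3.1053)*max(|3.1053| - 1.09, 0) = 2.0153
prox(-2.582) = sign(-2.582)*max(|-2.582| - 1.09, 0) = -1.492
prox(8.1419) = sign(8.1419)*max(|8.1419| - 1.09, 0) = 7.0519
prox(-5.3343) = sign(-5.3343)*max(|-5.3343| - 1.09, 0) = -4.2443
prox(x) = [2.0153, -1.492, 7.0519, -4.2443]
||prox(x)||_1 = 2.0153 + 1.492 + 7.0519 + 4.2443 = 14.8035


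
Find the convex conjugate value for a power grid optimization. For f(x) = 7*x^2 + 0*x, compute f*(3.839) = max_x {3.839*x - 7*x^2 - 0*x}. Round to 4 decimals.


f*(y) = sup_x {y*x - a*x^2 - b*x} = sup_x {(y-b)*x - a*x^2}
FOC: (y - b) - 2a*x = 0 => x* = (y - b)/(2a)
x* = (3.839 - 0)/(2*7) = 0.2742
f*(3.839) = (y-b)^2/(4a) = (3.839 - 0)^2/(4*7)
= 14.7379/28 = 0.5264


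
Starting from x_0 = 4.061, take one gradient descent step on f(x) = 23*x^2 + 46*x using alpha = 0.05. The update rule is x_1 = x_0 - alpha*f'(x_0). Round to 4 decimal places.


We compute the gradient at x_0 and apply the update.
f'(x) = 46*x + 46
f'(4.061) = 46*4.061 + 46 = 232.806
x_1 = 4.061 - 0.05*232.806 = -7.5793


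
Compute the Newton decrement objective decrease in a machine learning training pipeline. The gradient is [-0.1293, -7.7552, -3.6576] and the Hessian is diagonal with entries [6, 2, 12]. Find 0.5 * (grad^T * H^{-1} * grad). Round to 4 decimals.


Step 1: H is diagonal, so H^(-1) * g = [-0.0216, -3.8776, -0.3048].
Step 2: g^T H^(-1) g = sum_i g_i^2 / H_ii
  = (-0.1293)^2/6 + (-7.7552)^2/2 + (-3.6576)^2/12
  = 0.0028 + 30.0716 + 1.1148 = 31.1892
Step 3: Objective decrease = 0.5 * g^T H^(-1) g = 15.5946


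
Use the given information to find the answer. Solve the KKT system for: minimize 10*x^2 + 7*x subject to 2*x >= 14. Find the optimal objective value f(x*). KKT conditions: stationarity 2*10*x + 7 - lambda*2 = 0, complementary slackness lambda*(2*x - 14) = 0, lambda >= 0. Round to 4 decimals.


Step 1: Try lambda = 0 (constraint inactive).
x_unc = -7/(2*10) = -0.35
Check: 2*-0.35 = -0.7 < 14 -- violated!
Step 2: Constraint must be active: 2*x = 14
x* = 14/2 = 7.0
lambda = (2*10*7.0 + 7)/2 = 73.5
Step 3: Compute optimal value.
f(x*) = 10*7.0^2 + 7*7.0 = 539.0


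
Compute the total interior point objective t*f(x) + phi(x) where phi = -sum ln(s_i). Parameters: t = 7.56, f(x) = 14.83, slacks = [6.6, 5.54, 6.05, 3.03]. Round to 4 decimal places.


Step 1: Compute log-barrier.
ln values: [1.8871, 1.712, 1.8001, 1.1086]
phi = -(1.8871 + 1.712 + 1.8001 + 1.1086) = -6.5077
Step 2: Compute augmented objective.
t*f(x) = 7.56*14.83 = 112.1148
Total = 112.1148 - 6.5077 = 105.6071


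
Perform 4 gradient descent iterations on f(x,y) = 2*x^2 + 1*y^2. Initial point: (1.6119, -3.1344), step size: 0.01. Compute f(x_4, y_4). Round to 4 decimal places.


Gradient descent on f(x,y) = 2*x^2 + 1*y^2.
Starting point: (1.6119, -3.1344), alpha = 0.01
Step 1: grad_x = 2*2*1.6119 = 6.4476, grad_y = 2*1*-3.1344 = -6.2688
  x_1 = 1.6119 - 0.01*6.4476 = 1.5474
  y_1 = -3.1344 - 0.01*-6.2688 = -3.0717
Step 2: grad_x = 2*2*1.5474 = 6.1897, grad_y = 2*1*-3.0717 = -6.1434
  x_2 = 1.5474 - 0.01*6.1897 = 1.4855
  y_2 = -3.0717 - 0.01*-6.1434 = -3.0103
Step 3: grad_x = 2*2*1.4855 = 5.9421, grad_y = 2*1*-3.0103 = -6.0206
  x_3 = 1.4855 - 0.01*5.9421 = 1.4261
  y_3 = -3.0103 - 0.01*-6.0206 = -2.9501
Step 4: grad_x = 2*2*1.4261 = 5.7044, grad_y = 2*1*-2.9501 = -5.9001
  x_4 = 1.4261 - 0.01*5.7044 = 1.3691
  y_4 = -2.9501 - 0.01*-5.9001 = -2.8911
f(1.3691, -2.8911) = 2*1.3691^2 + 1*(-2.8911)^2 = 12.107


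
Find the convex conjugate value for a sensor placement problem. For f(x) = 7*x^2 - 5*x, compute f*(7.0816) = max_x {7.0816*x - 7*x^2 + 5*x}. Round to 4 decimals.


f*(y) = sup_x {y*x - a*x^2 - b*x} = sup_x {(y-b)*x - a*x^2}
FOC: (y - b) - 2a*x = 0 => x* = (y - b)/(2a)
x* = (7.0816 + 5)/(2*7) = 0.863
f*(7.0816) = (y-b)^2/(4a) = (7.0816 + 5)^2/(4*7)
= 145.9651/28 = 5.213


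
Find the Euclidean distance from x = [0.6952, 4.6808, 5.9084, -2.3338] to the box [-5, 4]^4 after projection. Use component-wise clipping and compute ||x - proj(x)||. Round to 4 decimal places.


Project each component onto [-5, 4].
clip(0.6952) = 0.6952, clip(4.6808) = 4.0, clip(5.9084) = 4.0, clip(-2.3338) = -2.3338
Projection = [0.6952, 4.0, 4.0, -2.3338]
Squared diffs: [0.0, 0.4635, 3.642, 0.0]
Distance = sqrt(4.1055) = 2.0262


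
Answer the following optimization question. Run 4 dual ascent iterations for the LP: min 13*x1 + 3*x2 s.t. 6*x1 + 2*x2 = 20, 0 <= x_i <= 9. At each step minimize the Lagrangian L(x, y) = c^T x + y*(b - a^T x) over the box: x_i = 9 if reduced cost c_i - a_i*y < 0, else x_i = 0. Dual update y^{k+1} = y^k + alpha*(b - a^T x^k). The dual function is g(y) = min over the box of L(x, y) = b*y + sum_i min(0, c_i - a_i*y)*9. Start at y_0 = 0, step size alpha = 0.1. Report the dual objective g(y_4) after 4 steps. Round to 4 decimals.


Dual ascent for LP: min 13*x1 + 3*x2, 6*x1 + 2*x2 = 20, 0 <= x_i <= 9
Step 1: y^k = 0.0, reduced costs: (13.0, 3.0)
  x^k = (0.0, 0.0), subgradient = b - a^T x = 20.0
  y^{k+1} = 0.0 + 0.1*20.0 = 2.0
Step 2: y^k = 2.0, reduced costs: (1.0, -1.0)
  x^k = (0.0, 9.0), subgradient = b - a^T x = 2.0
  y^{k+1} = 2.0 + 0.1*2.0 = 2.2
Step 3: y^k = 2.2, reduced costs: (-0.2, -1.4)
  x^k = (9.0, 9.0), subgradient = b - a^T x = -52.0
  y^{k+1} = 2.2 + 0.1*-52.0 = -3.0
Step 4: y^k = -3.0, reduced costs: (31.0, 9.0)
  x^k = (0.0, 0.0), subgradient = b - a^T x = 20.0
  y^{k+1} = -3.0 + 0.1*20.0 = -1.0
Dual objective at y_4 = -1.0: reduced costs (19.0, 5.0), box minimizer x = (0.0, 0.0)
g(y_4) = b*y + (c1 - a1*y)*x1 + (c2 - a2*y)*x2 = 20*(-1.0) + 19.0*0.0 + 5.0*0.0 = -20.0 + 0.0 + 0.0 = -20.0


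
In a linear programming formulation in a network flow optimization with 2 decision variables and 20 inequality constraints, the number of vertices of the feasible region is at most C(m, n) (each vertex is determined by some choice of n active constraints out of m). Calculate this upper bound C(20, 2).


Each vertex corresponds to some choice of n active constraints out of m, so the number of vertices is at most C(m, n) = m! / (n!(m-n)!).
m = 20, n = 2
Numerator: 20 * 19
Denominator: 2! = 2
C(20, 2) = 190


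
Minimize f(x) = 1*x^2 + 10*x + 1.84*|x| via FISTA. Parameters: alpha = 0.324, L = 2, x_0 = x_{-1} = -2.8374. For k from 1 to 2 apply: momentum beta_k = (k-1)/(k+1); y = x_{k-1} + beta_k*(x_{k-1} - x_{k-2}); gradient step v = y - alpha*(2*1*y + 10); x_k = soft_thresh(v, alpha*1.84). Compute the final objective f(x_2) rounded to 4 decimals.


FISTA on f(x) = 1*x^2 + 10*x + 1.84*|x|
L = 2, alpha = 0.324
Iteration 1: beta = 0.0, y = -2.8374 + 0.0*(-2.8374 + 2.8374) = -2.8374
  grad(y) = 4.3252, v = y - alpha*grad = -4.2388
  prox(v) = soft_thresh(-4.2388, 0.5962) = -3.6426
Iteration 2: beta = 0.3333, y = -3.6426 + 0.3333*(-3.6426 + 2.8374) = -3.911
  grad(y) = 2.178, v = y - alpha*grad = -4.6167
  prox(v) = soft_thresh(-4.6167, 0.5962) = -4.0205
f(x_2) = 1*(-4.0205)^2 + 10*(-4.0205) + 1.84*|-4.0205| = -16.6429


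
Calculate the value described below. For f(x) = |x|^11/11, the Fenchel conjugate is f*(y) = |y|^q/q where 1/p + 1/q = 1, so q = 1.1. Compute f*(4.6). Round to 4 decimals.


The conjugate exponent q satisfies 1/p + 1/q = 1.
p = 11, so q = 11/(11 - 1) = 1.1
|y|^q = 4.6^1.1 = 5.3584
f*(4.6) = 5.3584 / 1.1 = 4.8713


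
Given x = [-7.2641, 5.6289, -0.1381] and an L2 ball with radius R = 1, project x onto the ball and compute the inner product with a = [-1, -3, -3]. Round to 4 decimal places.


Step 1: Compute ||x|| (intermediates to 6 decimals).
||x|| = sqrt((-7.2641)^2 + 5.6289^2 + (-0.1381)^2) = 9.190796
Step 2: Project.
Since ||x|| > R, scale = R/||x|| = 1/9.190796 = 0.108805, proj(x) = scale * x
proj(x) = [-0.79037, 0.612452, -0.015026]
Step 3: Dot product.
a^T * proj(x) = -1*(-0.79037) - 3*0.612452 - 3*(-0.015026) = -1.0019


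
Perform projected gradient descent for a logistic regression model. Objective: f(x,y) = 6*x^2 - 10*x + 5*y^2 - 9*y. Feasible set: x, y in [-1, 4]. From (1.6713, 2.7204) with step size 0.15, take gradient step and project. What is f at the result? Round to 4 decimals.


Step 1: Compute gradient at (1.6713, 2.7204).
grad_x = 2*6*1.6713 - 10 = 10.0556
grad_y = 2*5*2.7204 - 9 = 18.204
Step 2: Gradient step.
x_raw = 1.6713 - 0.15*10.0556 = 0.163
y_raw = 2.7204 - 0.15*18.204 = -0.0102
Step 3: Project onto [-1, 4].
x_proj = clip(0.163) = 0.163
y_proj = clip(-0.0102) = -0.0102
Step 4: Evaluate f.
f(0.163, -0.0102) = -1.3779


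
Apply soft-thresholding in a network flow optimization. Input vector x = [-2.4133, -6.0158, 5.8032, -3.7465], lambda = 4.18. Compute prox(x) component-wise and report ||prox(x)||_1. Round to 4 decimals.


Soft-thresholding with lambda = 4.18:
prox(-2.4133) = sign(-2.4133)*max(|-2.4133| - 4.18, 0) = 0.0
prox(-6.0158) = sign(-6.0158)*max(|-6.0158| - 4.18, 0) = -1.8358
prox(5.8032) = sign(5.8032)*max(|5.8032| - 4.18, 0) = 1.6232
prox(-3.7465) = sign(-3.7465)*max(|-3.7465| - 4.18, 0) = 0.0
prox(x) = [0.0, -1.8358, 1.6232, 0.0]
||prox(x)||_1 = 0.0 + 1.8358 + 1.6232 + 0.0 = 3.459


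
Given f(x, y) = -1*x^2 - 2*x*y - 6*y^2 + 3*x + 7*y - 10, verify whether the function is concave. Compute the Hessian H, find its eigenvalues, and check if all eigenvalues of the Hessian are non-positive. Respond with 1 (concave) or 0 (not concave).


The Hessian of f(x,y) = -1*x^2 - 2*x*y - 6*y^2 + 3*x + 7*y - 10 is:
H = [[-2, -2], [-2, -12]]
Trace = -2 - 12 = -14
Determinant = -2*-12 - (-2)^2 = 20
Discriminant = (-14)^2 - 4*20 = 116.0
Eigenvalues: lambda_1 = -12.3852, lambda_2 = -1.6148
The function is concave.

1


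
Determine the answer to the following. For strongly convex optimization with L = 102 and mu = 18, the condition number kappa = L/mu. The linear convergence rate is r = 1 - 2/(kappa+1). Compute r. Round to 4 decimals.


Step 1: Compute the condition number.
kappa = L/mu = 102/18 = 5.6667
Step 2: Compute the convergence rate.
r = 1 - 2/(kappa + 1) = 1 - 2*mu/(L + mu) = (L - mu)/(L + mu) = 84/120 = 0.7


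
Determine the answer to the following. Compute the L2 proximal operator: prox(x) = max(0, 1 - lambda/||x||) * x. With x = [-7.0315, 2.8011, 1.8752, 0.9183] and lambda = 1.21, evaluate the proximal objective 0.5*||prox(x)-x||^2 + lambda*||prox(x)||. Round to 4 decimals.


Step 1: Compute ||x||.
||x|| = 7.8516
Step 2: Compute scaling factor.
scale = max(0, 1 - 1.21/7.8516) = 0.8459
Step 3: prox(x) = [-5.9479, 2.3694, 1.5862, 0.7768]
||prox(x)|| = 6.6416
Step 4: Proximal objective.
0.5*||prox-x||^2 = 0.7321
lambda*||prox|| = 8.0363
Total = 8.7684
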